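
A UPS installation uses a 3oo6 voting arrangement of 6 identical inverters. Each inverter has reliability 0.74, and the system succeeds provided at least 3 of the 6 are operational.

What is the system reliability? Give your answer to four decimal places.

R = Σ_{i=3}^{6} C(6,i) p^i (1−p)^{6−i} with p = 0.74
C(6,3)·0.74^3·0.26^3 = 0.142444
C(6,4)·0.74^4·0.26^2 = 0.304064
C(6,5)·0.74^5·0.26^1 = 0.346165
C(6,6)·0.74^6·0.26^0 = 0.164206
Sum = 0.9569

0.9569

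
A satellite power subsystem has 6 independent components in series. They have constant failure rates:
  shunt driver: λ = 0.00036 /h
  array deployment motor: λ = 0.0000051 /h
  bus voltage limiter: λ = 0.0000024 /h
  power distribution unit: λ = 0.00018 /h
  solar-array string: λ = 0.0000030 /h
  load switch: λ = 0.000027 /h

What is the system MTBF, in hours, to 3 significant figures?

1730

Series of exponential components: λ_sys = Σ λ_i
λ_sys = 0.00036 + 0.0000051 + 0.0000024 + 0.00018 + 0.0000030 + 0.000027 = 5.7750e-04 /h
MTBF = 1 / λ_sys = 1730 h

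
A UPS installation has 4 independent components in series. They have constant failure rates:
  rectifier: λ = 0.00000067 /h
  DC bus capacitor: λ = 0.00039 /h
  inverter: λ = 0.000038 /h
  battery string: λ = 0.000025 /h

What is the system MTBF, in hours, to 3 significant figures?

2200

Series of exponential components: λ_sys = Σ λ_i
λ_sys = 0.00000067 + 0.00039 + 0.000038 + 0.000025 = 4.5367e-04 /h
MTBF = 1 / λ_sys = 2200 h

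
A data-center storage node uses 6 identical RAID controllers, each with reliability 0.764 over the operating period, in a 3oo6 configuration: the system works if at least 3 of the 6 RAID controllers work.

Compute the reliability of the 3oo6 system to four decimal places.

R = Σ_{i=3}^{6} C(6,i) p^i (1−p)^{6−i} with p = 0.764
C(6,3)·0.764^3·0.236^3 = 0.117232
C(6,4)·0.764^4·0.236^2 = 0.284635
C(6,5)·0.764^5·0.236^1 = 0.368579
C(6,6)·0.764^6·0.236^0 = 0.198866
Sum = 0.9693

0.9693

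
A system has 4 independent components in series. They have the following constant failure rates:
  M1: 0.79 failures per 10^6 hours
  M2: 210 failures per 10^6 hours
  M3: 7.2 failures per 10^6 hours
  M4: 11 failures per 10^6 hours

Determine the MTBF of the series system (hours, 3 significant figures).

4370

Series of exponential components: λ_sys = Σ λ_i
λ_sys = 0.00000079 + 0.00021 + 0.0000072 + 0.000011 = 2.2899e-04 /h
MTBF = 1 / λ_sys = 4370 h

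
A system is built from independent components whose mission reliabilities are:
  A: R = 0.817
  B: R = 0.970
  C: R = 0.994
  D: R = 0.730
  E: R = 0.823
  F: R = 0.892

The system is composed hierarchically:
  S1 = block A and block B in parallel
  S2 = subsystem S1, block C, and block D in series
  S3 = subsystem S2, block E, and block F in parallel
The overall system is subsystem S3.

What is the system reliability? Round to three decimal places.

0.995

Parallel (A and B): 1 − (1 − 0.81700)(1 − 0.97000) = 0.99451
Series ([0.99451], C, and D): 0.99451 × 0.99400 × 0.73000 = 0.72164
Parallel ([0.72164], E, and F): 1 − (1 − 0.72164)(1 − 0.82300)(1 − 0.89200) = 0.995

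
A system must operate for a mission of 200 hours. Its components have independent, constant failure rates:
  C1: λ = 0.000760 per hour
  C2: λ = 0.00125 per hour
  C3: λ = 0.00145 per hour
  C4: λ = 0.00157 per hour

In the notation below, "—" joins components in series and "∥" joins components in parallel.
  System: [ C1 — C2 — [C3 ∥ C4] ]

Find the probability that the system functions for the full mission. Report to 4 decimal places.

R(C1) = exp(−0.000760 × 200) = 0.858988
R(C2) = exp(−0.00125 × 200) = 0.778801
R(C3) = exp(−0.00145 × 200) = 0.748264
R(C4) = exp(−0.00157 × 200) = 0.730519
Parallel (C3 and C4): 1 − (1 − 0.748264)(1 − 0.730519) = 0.932162
Series (C1, C2, and [0.932162]): 0.858988 × 0.778801 × 0.932162 = 0.6236

0.6236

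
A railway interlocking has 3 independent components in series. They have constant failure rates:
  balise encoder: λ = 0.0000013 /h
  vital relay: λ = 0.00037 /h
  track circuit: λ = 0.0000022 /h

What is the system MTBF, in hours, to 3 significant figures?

Series of exponential components: λ_sys = Σ λ_i
λ_sys = 0.0000013 + 0.00037 + 0.0000022 = 3.7350e-04 /h
MTBF = 1 / λ_sys = 2680 h

2680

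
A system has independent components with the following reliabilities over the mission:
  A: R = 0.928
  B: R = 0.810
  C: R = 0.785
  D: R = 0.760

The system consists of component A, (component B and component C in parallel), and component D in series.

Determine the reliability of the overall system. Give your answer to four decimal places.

Parallel (B and C): 1 − (1 − 0.810000)(1 − 0.785000) = 0.959150
Series (A, [0.959150], and D): 0.928000 × 0.959150 × 0.760000 = 0.6765

0.6765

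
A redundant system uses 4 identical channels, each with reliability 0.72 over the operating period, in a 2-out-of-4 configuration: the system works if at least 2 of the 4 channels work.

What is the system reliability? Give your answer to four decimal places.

R = Σ_{i=2}^{4} C(4,i) p^i (1−p)^{4−i} with p = 0.72
C(4,2)·0.72^2·0.28^2 = 0.243855
C(4,3)·0.72^3·0.28^1 = 0.418038
C(4,4)·0.72^4·0.28^0 = 0.268739
Sum = 0.9306

0.9306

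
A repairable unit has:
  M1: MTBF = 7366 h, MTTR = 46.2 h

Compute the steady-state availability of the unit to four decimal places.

0.9938

A(M1) = MTBF/(MTBF+MTTR) = 7366/(7366+46.2) = 0.9938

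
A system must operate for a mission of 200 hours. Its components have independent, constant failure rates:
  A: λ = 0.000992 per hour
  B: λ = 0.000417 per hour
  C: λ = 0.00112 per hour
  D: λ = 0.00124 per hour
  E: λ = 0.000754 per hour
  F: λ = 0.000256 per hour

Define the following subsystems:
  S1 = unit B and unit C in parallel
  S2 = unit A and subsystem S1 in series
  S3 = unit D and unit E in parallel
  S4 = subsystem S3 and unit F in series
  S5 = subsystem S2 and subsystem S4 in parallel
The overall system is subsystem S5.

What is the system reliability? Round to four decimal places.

R(A) = exp(−0.000992 × 200) = 0.820042
R(B) = exp(−0.000417 × 200) = 0.919983
R(C) = exp(−0.00112 × 200) = 0.799315
R(D) = exp(−0.00124 × 200) = 0.780360
R(E) = exp(−0.000754 × 200) = 0.860020
R(F) = exp(−0.000256 × 200) = 0.950089
Parallel (B and C): 1 − (1 − 0.919983)(1 − 0.799315) = 0.983942
Series (A and [0.983942]): 0.820042 × 0.983942 = 0.806874
Parallel (D and E): 1 − (1 − 0.780360)(1 − 0.860020) = 0.969255
Series ([0.969255] and F): 0.969255 × 0.950089 = 0.920879
Parallel ([0.806874] and [0.920879]): 1 − (1 − 0.806874)(1 − 0.920879) = 0.9847

0.9847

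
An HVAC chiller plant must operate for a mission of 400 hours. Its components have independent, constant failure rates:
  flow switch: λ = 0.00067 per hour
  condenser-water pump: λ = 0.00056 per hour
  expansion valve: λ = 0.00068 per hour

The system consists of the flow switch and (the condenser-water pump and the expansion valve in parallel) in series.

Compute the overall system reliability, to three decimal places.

R(flow switch) = exp(−0.00067 × 400) = 0.76491
R(condenser-water pump) = exp(−0.00056 × 400) = 0.79932
R(expansion valve) = exp(−0.00068 × 400) = 0.76185
Parallel (condenser-water pump and expansion valve): 1 − (1 − 0.79932)(1 − 0.76185) = 0.95221
Series (flow switch and [0.95221]): 0.76491 × 0.95221 = 0.728

0.728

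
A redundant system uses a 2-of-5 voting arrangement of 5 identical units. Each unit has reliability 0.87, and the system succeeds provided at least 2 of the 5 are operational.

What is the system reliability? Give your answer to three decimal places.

0.999

R = Σ_{i=2}^{5} C(5,i) p^i (1−p)^{5−i} with p = 0.87
C(5,2)·0.87^2·0.13^3 = 0.01663
C(5,3)·0.87^3·0.13^2 = 0.11129
C(5,4)·0.87^4·0.13^1 = 0.37238
C(5,5)·0.87^5·0.13^0 = 0.49842
Sum = 0.999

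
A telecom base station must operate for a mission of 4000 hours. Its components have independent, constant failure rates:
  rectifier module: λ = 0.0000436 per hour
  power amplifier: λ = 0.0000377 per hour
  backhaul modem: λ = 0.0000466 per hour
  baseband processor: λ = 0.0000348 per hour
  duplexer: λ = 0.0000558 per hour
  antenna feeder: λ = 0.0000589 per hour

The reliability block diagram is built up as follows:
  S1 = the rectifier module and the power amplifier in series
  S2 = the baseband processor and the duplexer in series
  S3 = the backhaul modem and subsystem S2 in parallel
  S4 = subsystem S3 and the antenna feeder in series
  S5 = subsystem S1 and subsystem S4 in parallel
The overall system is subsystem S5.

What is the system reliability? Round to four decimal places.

R(rectifier module) = exp(−0.0000436 × 4000) = 0.839961
R(power amplifier) = exp(−0.0000377 × 4000) = 0.860020
R(backhaul modem) = exp(−0.0000466 × 4000) = 0.829942
R(baseband processor) = exp(−0.0000348 × 4000) = 0.870054
R(duplexer) = exp(−0.0000558 × 4000) = 0.799955
R(antenna feeder) = exp(−0.0000589 × 4000) = 0.790097
Series (rectifier module and power amplifier): 0.839961 × 0.860020 = 0.722383
Series (baseband processor and duplexer): 0.870054 × 0.799955 = 0.696004
Parallel (backhaul modem and [0.696004]): 1 − (1 − 0.829942)(1 − 0.696004) = 0.948303
Series ([0.948303] and antenna feeder): 0.948303 × 0.790097 = 0.749251
Parallel ([0.722383] and [0.749251]): 1 − (1 − 0.722383)(1 − 0.749251) = 0.9304

0.9304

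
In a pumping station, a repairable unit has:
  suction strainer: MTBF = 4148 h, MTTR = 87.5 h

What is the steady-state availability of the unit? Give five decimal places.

0.97934

A(suction strainer) = MTBF/(MTBF+MTTR) = 4148/(4148+87.5) = 0.97934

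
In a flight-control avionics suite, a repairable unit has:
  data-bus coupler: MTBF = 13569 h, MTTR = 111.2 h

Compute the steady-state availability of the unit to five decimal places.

A(data-bus coupler) = MTBF/(MTBF+MTTR) = 13569/(13569+111.2) = 0.99187

0.99187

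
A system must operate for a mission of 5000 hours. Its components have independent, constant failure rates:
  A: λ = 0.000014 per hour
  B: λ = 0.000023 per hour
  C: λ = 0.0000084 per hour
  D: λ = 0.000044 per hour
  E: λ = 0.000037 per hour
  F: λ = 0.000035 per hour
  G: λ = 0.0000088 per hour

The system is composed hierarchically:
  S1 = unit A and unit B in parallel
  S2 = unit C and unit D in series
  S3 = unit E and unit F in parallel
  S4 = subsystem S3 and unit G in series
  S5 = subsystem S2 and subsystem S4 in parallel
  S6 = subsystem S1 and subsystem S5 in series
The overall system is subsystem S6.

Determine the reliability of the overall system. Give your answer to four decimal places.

0.9769

R(A) = exp(−0.000014 × 5000) = 0.932394
R(B) = exp(−0.000023 × 5000) = 0.891366
R(C) = exp(−0.0000084 × 5000) = 0.958870
R(D) = exp(−0.000044 × 5000) = 0.802519
R(E) = exp(−0.000037 × 5000) = 0.831104
R(F) = exp(−0.000035 × 5000) = 0.839457
R(G) = exp(−0.0000088 × 5000) = 0.956954
Parallel (A and B): 1 − (1 − 0.932394)(1 − 0.891366) = 0.992656
Series (C and D): 0.958870 × 0.802519 = 0.769511
Parallel (E and F): 1 − (1 − 0.831104)(1 − 0.839457) = 0.972885
Series ([0.972885] and G): 0.972885 × 0.956954 = 0.931006
Parallel ([0.769511] and [0.931006]): 1 − (1 − 0.769511)(1 − 0.931006) = 0.984098
Series ([0.992656] and [0.984098]): 0.992656 × 0.984098 = 0.9769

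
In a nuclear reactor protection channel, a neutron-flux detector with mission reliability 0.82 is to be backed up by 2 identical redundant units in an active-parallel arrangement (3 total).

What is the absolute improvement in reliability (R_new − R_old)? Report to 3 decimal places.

R_before = 0.82
R_after = 1 − (1 − 0.82)^3 = 0.994
ΔR = 0.994 − 0.82 = 0.174

0.174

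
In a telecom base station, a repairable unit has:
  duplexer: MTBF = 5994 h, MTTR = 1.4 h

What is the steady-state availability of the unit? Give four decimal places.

A(duplexer) = MTBF/(MTBF+MTTR) = 5994/(5994+1.4) = 0.9998

0.9998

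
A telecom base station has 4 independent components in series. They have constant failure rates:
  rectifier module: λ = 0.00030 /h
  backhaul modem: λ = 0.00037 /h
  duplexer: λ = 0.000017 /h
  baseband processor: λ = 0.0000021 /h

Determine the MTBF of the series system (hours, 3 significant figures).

1450

Series of exponential components: λ_sys = Σ λ_i
λ_sys = 0.00030 + 0.00037 + 0.000017 + 0.0000021 = 6.8910e-04 /h
MTBF = 1 / λ_sys = 1450 h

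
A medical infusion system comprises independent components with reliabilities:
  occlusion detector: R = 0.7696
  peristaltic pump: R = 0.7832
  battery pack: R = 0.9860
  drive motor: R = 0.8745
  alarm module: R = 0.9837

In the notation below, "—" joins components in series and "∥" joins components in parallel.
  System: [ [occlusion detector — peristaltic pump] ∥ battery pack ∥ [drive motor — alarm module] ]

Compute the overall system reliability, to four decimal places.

Series (occlusion detector and peristaltic pump): 0.769600 × 0.783200 = 0.602751
Series (drive motor and alarm module): 0.874500 × 0.983700 = 0.860246
Parallel ([0.602751], battery pack, and [0.860246]): 1 − (1 − 0.602751)(1 − 0.986000)(1 − 0.860246) = 0.9992

0.9992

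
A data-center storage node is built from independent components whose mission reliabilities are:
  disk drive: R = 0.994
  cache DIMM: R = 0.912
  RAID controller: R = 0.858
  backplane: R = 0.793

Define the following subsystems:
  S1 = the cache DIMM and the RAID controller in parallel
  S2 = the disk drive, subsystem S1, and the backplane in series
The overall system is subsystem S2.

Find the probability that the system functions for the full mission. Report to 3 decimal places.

Parallel (cache DIMM and RAID controller): 1 − (1 − 0.91200)(1 − 0.85800) = 0.98750
Series (disk drive, [0.98750], and backplane): 0.99400 × 0.98750 × 0.79300 = 0.778

0.778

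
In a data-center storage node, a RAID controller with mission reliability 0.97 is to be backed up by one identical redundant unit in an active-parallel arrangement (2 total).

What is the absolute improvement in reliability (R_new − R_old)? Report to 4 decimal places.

0.0291

R_before = 0.97
R_after = 1 − (1 − 0.97)^2 = 0.9991
ΔR = 0.9991 − 0.97 = 0.0291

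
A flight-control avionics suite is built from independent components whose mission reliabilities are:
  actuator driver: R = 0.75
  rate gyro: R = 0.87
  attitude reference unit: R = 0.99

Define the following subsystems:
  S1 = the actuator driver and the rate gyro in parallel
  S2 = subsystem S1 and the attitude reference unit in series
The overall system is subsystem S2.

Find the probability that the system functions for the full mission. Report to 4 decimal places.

Parallel (actuator driver and rate gyro): 1 − (1 − 0.750000)(1 − 0.870000) = 0.967500
Series ([0.967500] and attitude reference unit): 0.967500 × 0.990000 = 0.9578

0.9578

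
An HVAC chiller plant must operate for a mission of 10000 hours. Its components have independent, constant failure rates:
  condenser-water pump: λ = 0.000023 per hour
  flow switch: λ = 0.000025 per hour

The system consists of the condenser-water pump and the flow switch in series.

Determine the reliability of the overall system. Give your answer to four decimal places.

0.6188

R(condenser-water pump) = exp(−0.000023 × 10000) = 0.794534
R(flow switch) = exp(−0.000025 × 10000) = 0.778801
Series (condenser-water pump and flow switch): 0.794534 × 0.778801 = 0.6188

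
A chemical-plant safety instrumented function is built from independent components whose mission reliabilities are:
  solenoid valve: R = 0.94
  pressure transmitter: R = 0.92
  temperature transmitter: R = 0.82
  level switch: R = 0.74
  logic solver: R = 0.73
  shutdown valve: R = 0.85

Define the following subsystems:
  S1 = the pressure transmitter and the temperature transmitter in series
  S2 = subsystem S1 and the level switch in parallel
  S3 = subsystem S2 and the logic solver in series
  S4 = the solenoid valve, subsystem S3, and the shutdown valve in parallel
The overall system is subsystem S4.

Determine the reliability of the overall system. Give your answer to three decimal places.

0.997

Series (pressure transmitter and temperature transmitter): 0.92000 × 0.82000 = 0.75440
Parallel ([0.75440] and level switch): 1 − (1 − 0.75440)(1 − 0.74000) = 0.93614
Series ([0.93614] and logic solver): 0.93614 × 0.73000 = 0.68338
Parallel (solenoid valve, [0.68338], and shutdown valve): 1 − (1 − 0.94000)(1 − 0.68338)(1 − 0.85000) = 0.997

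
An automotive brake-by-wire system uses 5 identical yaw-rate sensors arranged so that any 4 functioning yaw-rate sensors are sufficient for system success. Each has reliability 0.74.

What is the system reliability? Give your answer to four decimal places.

R = Σ_{i=4}^{5} C(5,i) p^i (1−p)^{5−i} with p = 0.74
C(5,4)·0.74^4·0.26^1 = 0.389825
C(5,5)·0.74^5·0.26^0 = 0.221901
Sum = 0.6117

0.6117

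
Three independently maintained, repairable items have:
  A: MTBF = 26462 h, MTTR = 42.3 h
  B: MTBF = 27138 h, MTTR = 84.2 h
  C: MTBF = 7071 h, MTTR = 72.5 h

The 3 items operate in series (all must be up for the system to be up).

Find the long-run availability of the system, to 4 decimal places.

A(A) = MTBF/(MTBF+MTTR) = 26462/(26462+42.3) = 0.998404
A(B) = MTBF/(MTBF+MTTR) = 27138/(27138+84.2) = 0.996907
A(C) = MTBF/(MTBF+MTTR) = 7071/(7071+72.5) = 0.989851
Series availability: 0.998404 × 0.996907 × 0.989851 = 0.9852

0.9852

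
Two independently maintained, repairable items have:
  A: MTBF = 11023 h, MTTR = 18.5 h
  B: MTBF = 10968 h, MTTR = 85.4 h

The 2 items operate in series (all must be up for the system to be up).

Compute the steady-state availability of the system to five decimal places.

A(A) = MTBF/(MTBF+MTTR) = 11023/(11023+18.5) = 0.998325
A(B) = MTBF/(MTBF+MTTR) = 10968/(10968+85.4) = 0.992274
Series availability: 0.998325 × 0.992274 = 0.99061

0.99061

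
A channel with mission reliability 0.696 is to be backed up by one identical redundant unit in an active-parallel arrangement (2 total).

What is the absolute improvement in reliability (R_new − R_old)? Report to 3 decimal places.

0.212

R_before = 0.696
R_after = 1 − (1 − 0.696)^2 = 0.908
ΔR = 0.908 − 0.696 = 0.212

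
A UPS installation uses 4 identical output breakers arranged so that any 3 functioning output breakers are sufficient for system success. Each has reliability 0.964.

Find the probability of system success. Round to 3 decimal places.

R = Σ_{i=3}^{4} C(4,i) p^i (1−p)^{4−i} with p = 0.964
C(4,3)·0.964^3·0.036^1 = 0.12900
C(4,4)·0.964^4·0.036^0 = 0.86359
Sum = 0.993

0.993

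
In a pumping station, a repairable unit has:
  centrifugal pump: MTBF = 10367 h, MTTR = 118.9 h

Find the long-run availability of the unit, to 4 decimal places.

A(centrifugal pump) = MTBF/(MTBF+MTTR) = 10367/(10367+118.9) = 0.9887

0.9887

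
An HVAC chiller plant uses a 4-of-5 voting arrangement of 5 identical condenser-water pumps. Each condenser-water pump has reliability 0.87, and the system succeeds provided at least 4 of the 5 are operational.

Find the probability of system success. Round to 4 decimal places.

R = Σ_{i=4}^{5} C(5,i) p^i (1−p)^{5−i} with p = 0.87
C(5,4)·0.87^4·0.13^1 = 0.372383
C(5,5)·0.87^5·0.13^0 = 0.498421
Sum = 0.8708

0.8708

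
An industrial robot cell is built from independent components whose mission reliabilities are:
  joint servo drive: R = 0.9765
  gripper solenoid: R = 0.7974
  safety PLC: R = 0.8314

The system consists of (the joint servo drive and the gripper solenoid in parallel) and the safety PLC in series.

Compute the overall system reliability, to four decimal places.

0.8274

Parallel (joint servo drive and gripper solenoid): 1 − (1 − 0.976500)(1 − 0.797400) = 0.995239
Series ([0.995239] and safety PLC): 0.995239 × 0.831400 = 0.8274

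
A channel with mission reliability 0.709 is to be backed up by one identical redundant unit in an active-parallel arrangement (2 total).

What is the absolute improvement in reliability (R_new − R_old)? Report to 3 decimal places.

0.206

R_before = 0.709
R_after = 1 − (1 − 0.709)^2 = 0.915
ΔR = 0.915 − 0.709 = 0.206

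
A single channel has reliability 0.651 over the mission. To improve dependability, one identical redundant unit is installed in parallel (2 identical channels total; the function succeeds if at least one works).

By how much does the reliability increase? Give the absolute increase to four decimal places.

0.2272

R_before = 0.651
R_after = 1 − (1 − 0.651)^2 = 0.8782
ΔR = 0.8782 − 0.651 = 0.2272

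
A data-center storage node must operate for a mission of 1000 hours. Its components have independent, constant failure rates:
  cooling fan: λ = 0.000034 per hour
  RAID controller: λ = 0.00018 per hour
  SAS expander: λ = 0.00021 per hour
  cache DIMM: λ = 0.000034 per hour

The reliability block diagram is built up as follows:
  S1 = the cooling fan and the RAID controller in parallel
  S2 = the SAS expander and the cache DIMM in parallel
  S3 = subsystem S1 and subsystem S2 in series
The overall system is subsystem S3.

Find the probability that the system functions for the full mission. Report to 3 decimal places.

0.988

R(cooling fan) = exp(−0.000034 × 1000) = 0.96657
R(RAID controller) = exp(−0.00018 × 1000) = 0.83527
R(SAS expander) = exp(−0.00021 × 1000) = 0.81058
R(cache DIMM) = exp(−0.000034 × 1000) = 0.96657
Parallel (cooling fan and RAID controller): 1 − (1 − 0.96657)(1 − 0.83527) = 0.99449
Parallel (SAS expander and cache DIMM): 1 − (1 − 0.81058)(1 − 0.96657) = 0.99367
Series ([0.99449] and [0.99367]): 0.99449 × 0.99367 = 0.988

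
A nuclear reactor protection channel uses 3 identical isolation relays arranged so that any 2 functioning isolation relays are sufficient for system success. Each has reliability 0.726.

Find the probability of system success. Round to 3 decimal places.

R = Σ_{i=2}^{3} C(3,i) p^i (1−p)^{3−i} with p = 0.726
C(3,2)·0.726^2·0.274^1 = 0.43326
C(3,3)·0.726^3·0.274^0 = 0.38266
Sum = 0.816

0.816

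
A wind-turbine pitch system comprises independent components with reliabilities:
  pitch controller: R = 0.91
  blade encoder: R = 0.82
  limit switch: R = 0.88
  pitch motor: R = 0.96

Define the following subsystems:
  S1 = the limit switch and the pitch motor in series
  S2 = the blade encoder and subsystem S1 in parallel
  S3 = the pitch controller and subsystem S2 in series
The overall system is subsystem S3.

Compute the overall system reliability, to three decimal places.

Series (limit switch and pitch motor): 0.88000 × 0.96000 = 0.84480
Parallel (blade encoder and [0.84480]): 1 − (1 − 0.82000)(1 − 0.84480) = 0.97206
Series (pitch controller and [0.97206]): 0.91000 × 0.97206 = 0.885

0.885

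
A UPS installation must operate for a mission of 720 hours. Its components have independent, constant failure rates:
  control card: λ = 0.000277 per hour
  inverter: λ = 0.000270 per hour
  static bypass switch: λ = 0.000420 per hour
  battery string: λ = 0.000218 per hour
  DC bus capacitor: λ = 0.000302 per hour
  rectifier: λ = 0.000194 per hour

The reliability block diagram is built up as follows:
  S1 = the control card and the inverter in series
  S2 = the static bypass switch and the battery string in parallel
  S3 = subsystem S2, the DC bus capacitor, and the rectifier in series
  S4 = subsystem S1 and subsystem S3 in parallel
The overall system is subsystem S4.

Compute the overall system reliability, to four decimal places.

0.8936

R(control card) = exp(−0.000277 × 720) = 0.819189
R(inverter) = exp(−0.000270 × 720) = 0.823329
R(static bypass switch) = exp(−0.000420 × 720) = 0.739042
R(battery string) = exp(−0.000218 × 720) = 0.854738
R(DC bus capacitor) = exp(−0.000302 × 720) = 0.804576
R(rectifier) = exp(−0.000194 × 720) = 0.869636
Series (control card and inverter): 0.819189 × 0.823329 = 0.674462
Parallel (static bypass switch and battery string): 1 − (1 − 0.739042)(1 − 0.854738) = 0.962093
Series ([0.962093], DC bus capacitor, and rectifier): 0.962093 × 0.804576 × 0.869636 = 0.673165
Parallel ([0.674462] and [0.673165]): 1 − (1 − 0.674462)(1 − 0.673165) = 0.8936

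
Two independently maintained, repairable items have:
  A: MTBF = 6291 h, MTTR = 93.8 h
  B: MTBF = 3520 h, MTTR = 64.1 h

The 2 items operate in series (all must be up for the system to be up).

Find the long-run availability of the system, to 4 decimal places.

A(A) = MTBF/(MTBF+MTTR) = 6291/(6291+93.8) = 0.985309
A(B) = MTBF/(MTBF+MTTR) = 3520/(3520+64.1) = 0.982115
Series availability: 0.985309 × 0.982115 = 0.9677

0.9677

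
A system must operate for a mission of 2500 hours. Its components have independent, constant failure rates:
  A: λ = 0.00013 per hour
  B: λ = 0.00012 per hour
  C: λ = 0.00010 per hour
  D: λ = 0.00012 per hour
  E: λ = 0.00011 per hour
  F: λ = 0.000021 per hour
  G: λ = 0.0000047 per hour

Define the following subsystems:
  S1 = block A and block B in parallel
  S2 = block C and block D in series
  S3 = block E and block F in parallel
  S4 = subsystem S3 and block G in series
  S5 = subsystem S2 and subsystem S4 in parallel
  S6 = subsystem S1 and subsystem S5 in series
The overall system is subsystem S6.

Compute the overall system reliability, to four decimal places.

R(A) = exp(−0.00013 × 2500) = 0.722527
R(B) = exp(−0.00012 × 2500) = 0.740818
R(C) = exp(−0.00010 × 2500) = 0.778801
R(D) = exp(−0.00012 × 2500) = 0.740818
R(E) = exp(−0.00011 × 2500) = 0.759572
R(F) = exp(−0.000021 × 2500) = 0.948854
R(G) = exp(−0.0000047 × 2500) = 0.988319
Parallel (A and B): 1 − (1 − 0.722527)(1 − 0.740818) = 0.928084
Series (C and D): 0.778801 × 0.740818 = 0.576950
Parallel (E and F): 1 − (1 − 0.759572)(1 − 0.948854) = 0.987703
Series ([0.987703] and G): 0.987703 × 0.988319 = 0.976166
Parallel ([0.576950] and [0.976166]): 1 − (1 − 0.576950)(1 − 0.976166) = 0.989917
Series ([0.928084] and [0.989917]): 0.928084 × 0.989917 = 0.9187

0.9187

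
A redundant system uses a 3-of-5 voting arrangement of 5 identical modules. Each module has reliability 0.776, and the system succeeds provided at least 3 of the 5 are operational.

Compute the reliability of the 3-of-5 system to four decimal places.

R = Σ_{i=3}^{5} C(5,i) p^i (1−p)^{5−i} with p = 0.776
C(5,3)·0.776^3·0.224^2 = 0.234467
C(5,4)·0.776^4·0.224^1 = 0.406130
C(5,5)·0.776^5·0.224^0 = 0.281390
Sum = 0.9220

0.9220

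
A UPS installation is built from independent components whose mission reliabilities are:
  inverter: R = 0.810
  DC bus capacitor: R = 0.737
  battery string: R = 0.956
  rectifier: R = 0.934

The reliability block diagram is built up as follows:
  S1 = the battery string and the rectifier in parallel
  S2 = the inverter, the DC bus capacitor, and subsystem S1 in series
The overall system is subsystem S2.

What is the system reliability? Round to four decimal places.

0.5952

Parallel (battery string and rectifier): 1 − (1 − 0.956000)(1 − 0.934000) = 0.997096
Series (inverter, DC bus capacitor, and [0.997096]): 0.810000 × 0.737000 × 0.997096 = 0.5952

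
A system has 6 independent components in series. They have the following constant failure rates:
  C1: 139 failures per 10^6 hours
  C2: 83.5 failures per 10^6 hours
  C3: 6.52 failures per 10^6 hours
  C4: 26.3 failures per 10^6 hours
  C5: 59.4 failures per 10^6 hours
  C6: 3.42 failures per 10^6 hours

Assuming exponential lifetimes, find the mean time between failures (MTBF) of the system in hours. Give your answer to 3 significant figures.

3140

Series of exponential components: λ_sys = Σ λ_i
λ_sys = 0.000139 + 0.0000835 + 0.00000652 + 0.0000263 + 0.0000594 + 0.00000342 = 3.1814e-04 /h
MTBF = 1 / λ_sys = 3140 h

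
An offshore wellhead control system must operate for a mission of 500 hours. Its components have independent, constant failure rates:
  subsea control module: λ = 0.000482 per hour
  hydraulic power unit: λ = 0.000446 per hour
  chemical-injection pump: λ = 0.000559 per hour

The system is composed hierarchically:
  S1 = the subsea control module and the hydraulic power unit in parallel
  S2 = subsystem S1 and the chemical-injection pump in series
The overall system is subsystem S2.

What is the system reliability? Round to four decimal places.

0.7238

R(subsea control module) = exp(−0.000482 × 500) = 0.785842
R(hydraulic power unit) = exp(−0.000446 × 500) = 0.800115
R(chemical-injection pump) = exp(−0.000559 × 500) = 0.756162
Parallel (subsea control module and hydraulic power unit): 1 − (1 − 0.785842)(1 − 0.800115) = 0.957193
Series ([0.957193] and chemical-injection pump): 0.957193 × 0.756162 = 0.7238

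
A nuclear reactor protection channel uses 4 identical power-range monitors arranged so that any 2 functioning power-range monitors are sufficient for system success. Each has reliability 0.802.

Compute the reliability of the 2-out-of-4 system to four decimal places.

0.9736

R = Σ_{i=2}^{4} C(4,i) p^i (1−p)^{4−i} with p = 0.802
C(4,2)·0.802^2·0.198^2 = 0.151297
C(4,3)·0.802^3·0.198^1 = 0.408553
C(4,4)·0.802^4·0.198^0 = 0.413711
Sum = 0.9736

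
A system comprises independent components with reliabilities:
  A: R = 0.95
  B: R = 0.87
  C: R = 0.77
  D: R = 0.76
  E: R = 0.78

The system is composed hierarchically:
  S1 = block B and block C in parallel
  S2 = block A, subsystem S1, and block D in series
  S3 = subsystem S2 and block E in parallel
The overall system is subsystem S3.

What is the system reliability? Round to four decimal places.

0.9341

Parallel (B and C): 1 − (1 − 0.870000)(1 − 0.770000) = 0.970100
Series (A, [0.970100], and D): 0.950000 × 0.970100 × 0.760000 = 0.700412
Parallel ([0.700412] and E): 1 − (1 − 0.700412)(1 − 0.780000) = 0.9341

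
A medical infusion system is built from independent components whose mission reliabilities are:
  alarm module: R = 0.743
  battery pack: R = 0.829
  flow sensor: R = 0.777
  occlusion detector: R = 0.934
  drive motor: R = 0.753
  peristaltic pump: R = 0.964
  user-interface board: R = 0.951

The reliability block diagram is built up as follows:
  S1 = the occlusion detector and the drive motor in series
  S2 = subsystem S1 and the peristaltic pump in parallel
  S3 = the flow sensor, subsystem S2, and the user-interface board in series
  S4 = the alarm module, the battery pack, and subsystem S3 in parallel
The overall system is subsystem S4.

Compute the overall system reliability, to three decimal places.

Series (occlusion detector and drive motor): 0.93400 × 0.75300 = 0.70330
Parallel ([0.70330] and peristaltic pump): 1 − (1 − 0.70330)(1 − 0.96400) = 0.98932
Series (flow sensor, [0.98932], and user-interface board): 0.77700 × 0.98932 × 0.95100 = 0.73104
Parallel (alarm module, battery pack, and [0.73104]): 1 − (1 − 0.74300)(1 − 0.82900)(1 − 0.73104) = 0.988

0.988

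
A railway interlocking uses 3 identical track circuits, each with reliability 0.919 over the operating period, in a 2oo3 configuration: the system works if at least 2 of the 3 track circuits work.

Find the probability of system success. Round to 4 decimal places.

R = Σ_{i=2}^{3} C(3,i) p^i (1−p)^{3−i} with p = 0.919
C(3,2)·0.919^2·0.081^1 = 0.205228
C(3,3)·0.919^3·0.081^0 = 0.776152
Sum = 0.9814

0.9814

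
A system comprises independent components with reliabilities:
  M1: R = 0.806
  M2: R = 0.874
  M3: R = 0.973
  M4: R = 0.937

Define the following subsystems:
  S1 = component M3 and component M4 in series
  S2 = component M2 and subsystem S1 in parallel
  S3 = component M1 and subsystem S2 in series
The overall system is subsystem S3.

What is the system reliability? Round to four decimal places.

0.7970

Series (M3 and M4): 0.973000 × 0.937000 = 0.911701
Parallel (M2 and [0.911701]): 1 − (1 − 0.874000)(1 − 0.911701) = 0.988874
Series (M1 and [0.988874]): 0.806000 × 0.988874 = 0.7970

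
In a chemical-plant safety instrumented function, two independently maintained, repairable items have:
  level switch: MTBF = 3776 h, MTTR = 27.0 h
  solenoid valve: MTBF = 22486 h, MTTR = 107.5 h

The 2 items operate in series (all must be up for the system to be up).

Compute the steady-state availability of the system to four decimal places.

0.9882

A(level switch) = MTBF/(MTBF+MTTR) = 3776/(3776+27.0) = 0.992900
A(solenoid valve) = MTBF/(MTBF+MTTR) = 22486/(22486+107.5) = 0.995242
Series availability: 0.992900 × 0.995242 = 0.9882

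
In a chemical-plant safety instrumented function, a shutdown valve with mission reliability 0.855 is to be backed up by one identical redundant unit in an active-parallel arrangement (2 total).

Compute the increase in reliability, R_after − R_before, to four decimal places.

0.1240

R_before = 0.855
R_after = 1 − (1 − 0.855)^2 = 0.9790
ΔR = 0.9790 − 0.855 = 0.1240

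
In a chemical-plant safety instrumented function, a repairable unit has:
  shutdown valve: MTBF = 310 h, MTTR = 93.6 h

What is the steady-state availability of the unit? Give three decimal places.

A(shutdown valve) = MTBF/(MTBF+MTTR) = 310/(310+93.6) = 0.768

0.768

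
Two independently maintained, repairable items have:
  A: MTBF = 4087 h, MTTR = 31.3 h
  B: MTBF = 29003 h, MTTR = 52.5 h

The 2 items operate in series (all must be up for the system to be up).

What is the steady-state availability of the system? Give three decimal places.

0.991

A(A) = MTBF/(MTBF+MTTR) = 4087/(4087+31.3) = 0.992400
A(B) = MTBF/(MTBF+MTTR) = 29003/(29003+52.5) = 0.998193
Series availability: 0.992400 × 0.998193 = 0.991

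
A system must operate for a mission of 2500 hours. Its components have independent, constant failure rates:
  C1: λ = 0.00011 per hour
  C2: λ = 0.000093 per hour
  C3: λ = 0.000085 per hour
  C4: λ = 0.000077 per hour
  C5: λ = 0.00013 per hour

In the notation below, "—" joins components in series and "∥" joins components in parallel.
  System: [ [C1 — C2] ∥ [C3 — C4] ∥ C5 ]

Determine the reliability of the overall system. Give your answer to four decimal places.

R(C1) = exp(−0.00011 × 2500) = 0.759572
R(C2) = exp(−0.000093 × 2500) = 0.792550
R(C3) = exp(−0.000085 × 2500) = 0.808560
R(C4) = exp(−0.000077 × 2500) = 0.824894
R(C5) = exp(−0.00013 × 2500) = 0.722527
Series (C1 and C2): 0.759572 × 0.792550 = 0.601999
Series (C3 and C4): 0.808560 × 0.824894 = 0.666976
Parallel ([0.601999], [0.666976], and C5): 1 − (1 − 0.601999)(1 − 0.666976)(1 − 0.722527) = 0.9632

0.9632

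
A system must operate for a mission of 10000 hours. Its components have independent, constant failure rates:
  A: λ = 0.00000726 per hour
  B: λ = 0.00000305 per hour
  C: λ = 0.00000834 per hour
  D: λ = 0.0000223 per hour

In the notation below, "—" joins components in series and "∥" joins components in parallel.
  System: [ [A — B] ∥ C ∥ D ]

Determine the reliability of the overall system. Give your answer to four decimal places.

0.9984

R(A) = exp(−0.00000726 × 10000) = 0.929973
R(B) = exp(−0.00000305 × 10000) = 0.969960
R(C) = exp(−0.00000834 × 10000) = 0.919983
R(D) = exp(−0.0000223 × 10000) = 0.800115
Series (A and B): 0.929973 × 0.969960 = 0.902037
Parallel ([0.902037], C, and D): 1 − (1 − 0.902037)(1 − 0.919983)(1 − 0.800115) = 0.9984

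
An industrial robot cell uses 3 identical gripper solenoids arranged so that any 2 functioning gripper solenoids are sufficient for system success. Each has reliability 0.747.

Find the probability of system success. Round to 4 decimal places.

R = Σ_{i=2}^{3} C(3,i) p^i (1−p)^{3−i} with p = 0.747
C(3,2)·0.747^2·0.253^1 = 0.423529
C(3,3)·0.747^3·0.253^0 = 0.416833
Sum = 0.8404

0.8404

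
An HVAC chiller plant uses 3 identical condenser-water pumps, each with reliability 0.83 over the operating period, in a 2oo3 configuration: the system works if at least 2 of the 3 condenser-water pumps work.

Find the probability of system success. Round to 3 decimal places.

R = Σ_{i=2}^{3} C(3,i) p^i (1−p)^{3−i} with p = 0.83
C(3,2)·0.83^2·0.17^1 = 0.35134
C(3,3)·0.83^3·0.17^0 = 0.57179
Sum = 0.923

0.923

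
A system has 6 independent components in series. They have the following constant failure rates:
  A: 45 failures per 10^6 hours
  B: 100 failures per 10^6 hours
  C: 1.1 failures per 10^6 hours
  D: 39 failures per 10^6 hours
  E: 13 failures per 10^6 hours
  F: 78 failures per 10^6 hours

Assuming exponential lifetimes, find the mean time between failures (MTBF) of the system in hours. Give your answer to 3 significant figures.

Series of exponential components: λ_sys = Σ λ_i
λ_sys = 0.000045 + 0.00010 + 0.0000011 + 0.000039 + 0.000013 + 0.000078 = 2.7610e-04 /h
MTBF = 1 / λ_sys = 3620 h

3620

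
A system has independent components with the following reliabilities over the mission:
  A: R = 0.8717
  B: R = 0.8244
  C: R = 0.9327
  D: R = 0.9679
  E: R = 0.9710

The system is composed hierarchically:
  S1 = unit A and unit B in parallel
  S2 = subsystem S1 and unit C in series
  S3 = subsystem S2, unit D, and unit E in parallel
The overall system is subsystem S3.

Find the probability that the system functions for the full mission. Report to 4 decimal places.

Parallel (A and B): 1 − (1 − 0.871700)(1 − 0.824400) = 0.977471
Series ([0.977471] and C): 0.977471 × 0.932700 = 0.911687
Parallel ([0.911687], D, and E): 1 − (1 − 0.911687)(1 − 0.967900)(1 − 0.971000) = 0.9999

0.9999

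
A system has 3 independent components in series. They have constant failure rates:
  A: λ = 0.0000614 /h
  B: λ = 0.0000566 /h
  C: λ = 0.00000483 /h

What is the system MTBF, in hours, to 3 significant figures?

8140

Series of exponential components: λ_sys = Σ λ_i
λ_sys = 0.0000614 + 0.0000566 + 0.00000483 = 1.2283e-04 /h
MTBF = 1 / λ_sys = 8140 h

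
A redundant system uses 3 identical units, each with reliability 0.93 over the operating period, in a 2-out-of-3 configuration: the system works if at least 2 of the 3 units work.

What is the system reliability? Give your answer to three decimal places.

R = Σ_{i=2}^{3} C(3,i) p^i (1−p)^{3−i} with p = 0.93
C(3,2)·0.93^2·0.07^1 = 0.18163
C(3,3)·0.93^3·0.07^0 = 0.80436
Sum = 0.986

0.986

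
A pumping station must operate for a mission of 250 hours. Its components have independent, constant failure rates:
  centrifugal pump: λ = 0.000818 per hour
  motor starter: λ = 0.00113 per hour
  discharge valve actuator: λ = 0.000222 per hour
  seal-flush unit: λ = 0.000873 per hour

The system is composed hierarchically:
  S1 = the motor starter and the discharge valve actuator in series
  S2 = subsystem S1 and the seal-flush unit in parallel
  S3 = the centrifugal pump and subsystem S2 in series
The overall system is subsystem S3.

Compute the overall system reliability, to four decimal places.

0.7692

R(centrifugal pump) = exp(−0.000818 × 250) = 0.815055
R(motor starter) = exp(−0.00113 × 250) = 0.753897
R(discharge valve actuator) = exp(−0.000222 × 250) = 0.946012
R(seal-flush unit) = exp(−0.000873 × 250) = 0.803924
Series (motor starter and discharge valve actuator): 0.753897 × 0.946012 = 0.713196
Parallel ([0.713196] and seal-flush unit): 1 − (1 − 0.713196)(1 − 0.803924) = 0.943765
Series (centrifugal pump and [0.943765]): 0.815055 × 0.943765 = 0.7692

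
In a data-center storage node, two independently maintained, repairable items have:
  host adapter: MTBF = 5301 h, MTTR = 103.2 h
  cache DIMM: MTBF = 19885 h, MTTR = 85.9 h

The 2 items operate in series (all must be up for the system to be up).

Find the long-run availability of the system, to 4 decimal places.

A(host adapter) = MTBF/(MTBF+MTTR) = 5301/(5301+103.2) = 0.980904
A(cache DIMM) = MTBF/(MTBF+MTTR) = 19885/(19885+85.9) = 0.995699
Series availability: 0.980904 × 0.995699 = 0.9767

0.9767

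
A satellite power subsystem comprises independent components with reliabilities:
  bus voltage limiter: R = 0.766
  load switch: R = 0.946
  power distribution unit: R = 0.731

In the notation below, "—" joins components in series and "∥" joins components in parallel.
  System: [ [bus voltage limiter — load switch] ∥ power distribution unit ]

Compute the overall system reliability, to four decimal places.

0.9259

Series (bus voltage limiter and load switch): 0.766000 × 0.946000 = 0.724636
Parallel ([0.724636] and power distribution unit): 1 − (1 − 0.724636)(1 − 0.731000) = 0.9259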